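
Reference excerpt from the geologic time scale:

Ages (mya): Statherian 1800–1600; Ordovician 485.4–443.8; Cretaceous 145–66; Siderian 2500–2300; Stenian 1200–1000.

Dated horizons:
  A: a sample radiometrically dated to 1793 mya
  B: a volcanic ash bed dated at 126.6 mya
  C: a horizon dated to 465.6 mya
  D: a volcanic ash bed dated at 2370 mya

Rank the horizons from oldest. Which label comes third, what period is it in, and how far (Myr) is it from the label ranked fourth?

Sorted oldest-first by Ma: D (2370), A (1793), C (465.6), B (126.6).
The third oldest is C at 465.6 Ma, which lies in 485.4–443.8 Ma: the Ordovician.
The fourth oldest is B at 126.6 Ma; separation = |465.6 − 126.6| = 339 Myr.

C, in the Ordovician; 339 million years to B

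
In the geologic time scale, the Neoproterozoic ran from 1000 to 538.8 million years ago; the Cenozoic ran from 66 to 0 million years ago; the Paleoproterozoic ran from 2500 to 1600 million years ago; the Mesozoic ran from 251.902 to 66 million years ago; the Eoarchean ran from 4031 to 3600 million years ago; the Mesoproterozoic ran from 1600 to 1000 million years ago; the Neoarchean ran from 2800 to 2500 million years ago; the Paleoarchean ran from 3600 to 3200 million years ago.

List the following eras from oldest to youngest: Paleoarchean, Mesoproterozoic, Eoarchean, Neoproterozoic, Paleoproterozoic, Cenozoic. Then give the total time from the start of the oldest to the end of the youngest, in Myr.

Start ages (Ma): Eoarchean 4031, Paleoarchean 3600, Paleoproterozoic 2500, Mesoproterozoic 1600, Neoproterozoic 1000, Cenozoic 66.
Ordered oldest to youngest: Eoarchean, Paleoarchean, Paleoproterozoic, Mesoproterozoic, Neoproterozoic, Cenozoic.
Span = 4031 − 0 = 4031 Myr.

Eoarchean, Paleoarchean, Paleoproterozoic, Mesoproterozoic, Neoproterozoic, Cenozoic; total span 4031 Myr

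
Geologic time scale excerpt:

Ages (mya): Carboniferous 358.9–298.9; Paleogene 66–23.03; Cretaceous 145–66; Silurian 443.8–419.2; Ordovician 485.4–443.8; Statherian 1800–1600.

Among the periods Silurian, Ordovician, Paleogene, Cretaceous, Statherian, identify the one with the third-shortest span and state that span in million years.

Paleogene, 42.97 million years

Durations: Silurian 24.6; Ordovician 41.6; Paleogene 42.97; Cretaceous 79; Statherian 200 Myr.
Sorted shortest-first: Silurian (24.6), Ordovician (41.6), Paleogene (42.97), Cretaceous (79), Statherian (200).
The third shortest is Paleogene at 42.97 Myr.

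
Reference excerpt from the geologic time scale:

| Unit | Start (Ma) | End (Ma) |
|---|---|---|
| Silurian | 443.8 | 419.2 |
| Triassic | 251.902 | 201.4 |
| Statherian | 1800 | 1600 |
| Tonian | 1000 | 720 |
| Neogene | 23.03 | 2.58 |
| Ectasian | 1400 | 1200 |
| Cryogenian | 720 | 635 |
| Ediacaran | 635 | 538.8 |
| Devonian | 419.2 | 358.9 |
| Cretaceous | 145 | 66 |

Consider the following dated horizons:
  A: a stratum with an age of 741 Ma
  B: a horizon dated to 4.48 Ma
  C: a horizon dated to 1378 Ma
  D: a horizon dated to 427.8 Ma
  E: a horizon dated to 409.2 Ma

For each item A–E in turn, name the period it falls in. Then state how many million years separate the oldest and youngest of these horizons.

A: 741 Ma lies in 1000–720 Ma, so Tonian.
B: 4.48 Ma lies in 23.03–2.58 Ma, so Neogene.
C: 1378 Ma lies in 1400–1200 Ma, so Ectasian.
D: 427.8 Ma lies in 443.8–419.2 Ma, so Silurian.
E: 409.2 Ma lies in 419.2–358.9 Ma, so Devonian.
Oldest = 1378 Ma, youngest = 4.48 Ma → span 1373.52 Myr.

A — Tonian; B — Neogene; C — Ectasian; D — Silurian; E — Devonian; span 1373.52 million years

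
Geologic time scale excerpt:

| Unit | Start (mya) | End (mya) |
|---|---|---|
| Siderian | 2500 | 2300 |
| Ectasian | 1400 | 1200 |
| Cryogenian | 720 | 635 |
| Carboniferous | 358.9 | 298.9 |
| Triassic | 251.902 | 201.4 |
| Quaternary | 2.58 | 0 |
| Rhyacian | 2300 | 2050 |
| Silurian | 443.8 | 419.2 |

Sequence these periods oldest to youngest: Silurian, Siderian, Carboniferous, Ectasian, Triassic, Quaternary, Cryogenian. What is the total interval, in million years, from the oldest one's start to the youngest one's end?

Start ages (Ma): Siderian 2500, Ectasian 1400, Cryogenian 720, Silurian 443.8, Carboniferous 358.9, Triassic 251.902, Quaternary 2.58.
Ordered oldest to youngest: Siderian, Ectasian, Cryogenian, Silurian, Carboniferous, Triassic, Quaternary.
Span = 2500 − 0 = 2500 Myr.

Siderian, Ectasian, Cryogenian, Silurian, Carboniferous, Triassic, Quaternary; total span 2500 Myr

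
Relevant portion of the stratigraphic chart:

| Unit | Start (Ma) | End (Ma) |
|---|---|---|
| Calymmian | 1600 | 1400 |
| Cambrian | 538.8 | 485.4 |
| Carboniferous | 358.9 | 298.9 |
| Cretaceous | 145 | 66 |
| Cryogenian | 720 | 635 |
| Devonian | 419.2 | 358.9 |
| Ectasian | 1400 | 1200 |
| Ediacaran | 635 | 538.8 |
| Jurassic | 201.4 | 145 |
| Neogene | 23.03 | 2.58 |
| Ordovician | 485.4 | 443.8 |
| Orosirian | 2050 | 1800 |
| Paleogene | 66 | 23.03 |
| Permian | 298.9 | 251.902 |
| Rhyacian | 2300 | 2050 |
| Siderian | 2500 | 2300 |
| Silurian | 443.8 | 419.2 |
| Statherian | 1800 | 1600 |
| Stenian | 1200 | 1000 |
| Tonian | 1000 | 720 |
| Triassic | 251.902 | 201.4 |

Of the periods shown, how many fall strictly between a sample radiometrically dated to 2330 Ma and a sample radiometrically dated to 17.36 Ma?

19

2330 Ma sits inside the Siderian (2500–2300) and 17.36 Ma inside the Neogene (23.03–2.58); neither of those is wholly between the two dates.
The listed periods lying completely between them are Rhyacian, Orosirian, Statherian, Calymmian, Ectasian, Stenian, Tonian, Cryogenian, Ediacaran, Cambrian, Ordovician, Silurian, Devonian, Carboniferous, Permian, Triassic, Jurassic, Cretaceous, Paleogene — 19 in all.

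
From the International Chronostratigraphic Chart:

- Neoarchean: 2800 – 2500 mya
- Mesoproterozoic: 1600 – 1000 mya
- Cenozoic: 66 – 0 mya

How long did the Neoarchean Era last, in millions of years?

2800 − 2500 = 300 million years.

300 million years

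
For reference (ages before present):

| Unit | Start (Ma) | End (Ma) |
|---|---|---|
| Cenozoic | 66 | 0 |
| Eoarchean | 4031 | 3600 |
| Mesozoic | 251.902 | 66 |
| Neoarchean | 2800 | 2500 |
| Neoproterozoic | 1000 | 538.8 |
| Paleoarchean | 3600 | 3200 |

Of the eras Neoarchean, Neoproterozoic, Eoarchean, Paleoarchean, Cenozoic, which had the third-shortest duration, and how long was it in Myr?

Paleoarchean, 400 million years

Start − end for each: Neoarchean 2800 − 2500 = 300; Neoproterozoic 1000 − 538.8 = 461.2; Eoarchean 4031 − 3600 = 431; Paleoarchean 3600 − 3200 = 400; Cenozoic 66 − 0 = 66.
Ranking these from shortest: Cenozoic < Neoarchean < Paleoarchean < Eoarchean < Neoproterozoic.
Position 3 in that ranking is Paleoarchean, which lasted 400 Myr.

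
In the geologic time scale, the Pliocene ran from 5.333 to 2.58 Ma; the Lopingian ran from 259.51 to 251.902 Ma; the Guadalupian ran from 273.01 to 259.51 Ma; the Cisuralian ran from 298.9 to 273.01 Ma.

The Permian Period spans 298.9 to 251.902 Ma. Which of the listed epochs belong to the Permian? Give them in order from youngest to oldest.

Lopingian, Guadalupian, Cisuralian

Epochs with both bounds inside 298.9–251.902 Ma: Lopingian (259.51–251.902), Guadalupian (273.01–259.51), Cisuralian (298.9–273.01).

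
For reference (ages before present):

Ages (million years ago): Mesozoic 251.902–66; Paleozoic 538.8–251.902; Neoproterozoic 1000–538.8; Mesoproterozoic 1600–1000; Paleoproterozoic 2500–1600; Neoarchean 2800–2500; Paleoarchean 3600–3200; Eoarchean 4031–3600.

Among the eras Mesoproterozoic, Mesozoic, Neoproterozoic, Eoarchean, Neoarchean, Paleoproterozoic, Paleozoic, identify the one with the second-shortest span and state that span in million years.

Paleozoic, 286.898 million years

Start − end for each: Mesoproterozoic 1600 − 1000 = 600; Mesozoic 251.902 − 66 = 185.902; Neoproterozoic 1000 − 538.8 = 461.2; Eoarchean 4031 − 3600 = 431; Neoarchean 2800 − 2500 = 300; Paleoproterozoic 2500 − 1600 = 900; Paleozoic 538.8 − 251.902 = 286.898.
Ranking these from shortest: Mesozoic < Paleozoic < Neoarchean < Eoarchean < Neoproterozoic < Mesoproterozoic < Paleoproterozoic.
Position 2 in that ranking is Paleozoic, which lasted 286.898 Myr.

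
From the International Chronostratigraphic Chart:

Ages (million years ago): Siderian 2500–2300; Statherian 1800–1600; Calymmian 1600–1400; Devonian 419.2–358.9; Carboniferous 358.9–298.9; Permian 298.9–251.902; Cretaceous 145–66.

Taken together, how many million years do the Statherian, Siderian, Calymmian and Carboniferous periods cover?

Duration is start − end for each: (1800 − 1600) + (2500 − 2300) + (1600 − 1400) + (358.9 − 298.9).
That is 200 + 200 + 200 + 60, which totals 660 million years.

660 million years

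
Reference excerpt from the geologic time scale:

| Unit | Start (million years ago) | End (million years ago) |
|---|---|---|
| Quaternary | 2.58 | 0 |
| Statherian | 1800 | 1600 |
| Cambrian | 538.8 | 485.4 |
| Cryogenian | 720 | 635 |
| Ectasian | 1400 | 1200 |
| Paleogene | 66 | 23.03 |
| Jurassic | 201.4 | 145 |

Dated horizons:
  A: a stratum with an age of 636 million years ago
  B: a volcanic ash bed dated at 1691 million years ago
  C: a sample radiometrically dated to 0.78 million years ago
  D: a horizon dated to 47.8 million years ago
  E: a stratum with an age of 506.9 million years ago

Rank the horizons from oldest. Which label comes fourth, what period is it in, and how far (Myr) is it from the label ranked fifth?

Sorted oldest-first by Ma: B (1691), A (636), E (506.9), D (47.8), C (0.78).
The fourth oldest is D at 47.8 Ma, which lies in 66–23.03 Ma: the Paleogene.
The fifth oldest is C at 0.78 Ma; separation = |47.8 − 0.78| = 47.02 Myr.

D, in the Paleogene; 47.02 million years to C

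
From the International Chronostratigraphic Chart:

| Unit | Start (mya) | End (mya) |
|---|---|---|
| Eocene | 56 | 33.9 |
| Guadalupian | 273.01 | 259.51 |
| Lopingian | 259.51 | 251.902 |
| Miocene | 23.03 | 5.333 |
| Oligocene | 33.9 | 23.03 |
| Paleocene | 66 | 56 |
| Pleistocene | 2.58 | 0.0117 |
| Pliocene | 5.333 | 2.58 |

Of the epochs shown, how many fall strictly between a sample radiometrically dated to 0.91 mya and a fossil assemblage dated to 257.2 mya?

5

257.2 Ma sits inside the Lopingian (259.51–251.902) and 0.91 Ma inside the Pleistocene (2.58–0.0117); neither of those is wholly between the two dates.
The listed epochs lying completely between them are Paleocene, Eocene, Oligocene, Miocene, Pliocene — 5 in all.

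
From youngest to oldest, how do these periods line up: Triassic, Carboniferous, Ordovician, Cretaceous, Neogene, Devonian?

Neogene, then Cretaceous, then Triassic, then Carboniferous, then Devonian, then Ordovician

Group by era (each group listed oldest first) — Paleozoic: Ordovician, Devonian, Carboniferous; Mesozoic: Triassic, Cretaceous; Cenozoic: Neogene. The eras run Paleozoic → Mesozoic → Cenozoic. Concatenating the groups in that era order and then reversing gives youngest to oldest.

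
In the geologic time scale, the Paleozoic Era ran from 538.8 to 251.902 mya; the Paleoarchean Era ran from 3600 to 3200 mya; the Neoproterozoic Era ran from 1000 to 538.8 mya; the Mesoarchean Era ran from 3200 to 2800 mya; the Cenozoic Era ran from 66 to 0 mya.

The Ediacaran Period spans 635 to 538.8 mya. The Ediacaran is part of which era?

The Ediacaran (635–538.8 Ma) lies entirely within 1000–538.8 Ma, the Neoproterozoic Era.

Neoproterozoic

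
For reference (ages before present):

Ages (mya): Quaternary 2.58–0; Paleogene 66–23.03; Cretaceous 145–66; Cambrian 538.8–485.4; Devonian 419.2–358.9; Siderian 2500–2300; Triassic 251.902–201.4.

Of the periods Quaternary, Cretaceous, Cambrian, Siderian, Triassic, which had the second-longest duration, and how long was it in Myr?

Start − end for each: Quaternary 2.58 − 0 = 2.58; Cretaceous 145 − 66 = 79; Cambrian 538.8 − 485.4 = 53.4; Siderian 2500 − 2300 = 200; Triassic 251.902 − 201.4 = 50.502.
Ranking these from longest: Siderian > Cretaceous > Cambrian > Triassic > Quaternary.
Position 2 in that ranking is Cretaceous, which lasted 79 Myr.

Cretaceous, 79 million years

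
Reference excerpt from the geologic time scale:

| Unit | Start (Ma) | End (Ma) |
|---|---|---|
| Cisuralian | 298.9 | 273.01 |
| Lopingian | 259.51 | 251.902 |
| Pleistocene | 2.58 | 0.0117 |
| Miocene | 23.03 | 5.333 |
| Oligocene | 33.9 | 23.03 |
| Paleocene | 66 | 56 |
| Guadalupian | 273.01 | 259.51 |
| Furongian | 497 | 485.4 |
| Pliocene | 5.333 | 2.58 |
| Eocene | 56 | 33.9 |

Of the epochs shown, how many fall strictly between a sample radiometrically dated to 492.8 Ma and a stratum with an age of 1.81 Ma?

The older date is 492.8 Ma and the younger is 1.81 Ma.
Epochs with start < 492.8 and end > 1.81 Ma: Cisuralian (298.9–273.01), Guadalupian (273.01–259.51), Lopingian (259.51–251.902), Paleocene (66–56), Eocene (56–33.9), Oligocene (33.9–23.03), Miocene (23.03–5.333), Pliocene (5.333–2.58).
That is 8 complete epochs.

8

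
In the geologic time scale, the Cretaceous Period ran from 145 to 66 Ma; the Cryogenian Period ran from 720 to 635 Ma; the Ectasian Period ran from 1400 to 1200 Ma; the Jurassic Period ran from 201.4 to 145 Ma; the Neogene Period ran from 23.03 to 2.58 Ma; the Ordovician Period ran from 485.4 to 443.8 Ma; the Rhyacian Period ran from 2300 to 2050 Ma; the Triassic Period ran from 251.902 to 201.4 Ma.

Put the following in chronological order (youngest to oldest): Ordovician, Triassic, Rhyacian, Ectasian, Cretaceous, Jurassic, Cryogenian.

Cretaceous → Jurassic → Triassic → Ordovician → Cryogenian → Ectasian → Rhyacian

The oldest of these is Rhyacian (starts 2300 Ma) and the youngest is Cretaceous (ends 66 Ma).
In between, by decreasing start age: Ectasian (1400), Cryogenian (720), Ordovician (485.4), Triassic (251.902), Jurassic (201.4).
Listing youngest first means reversing that sequence.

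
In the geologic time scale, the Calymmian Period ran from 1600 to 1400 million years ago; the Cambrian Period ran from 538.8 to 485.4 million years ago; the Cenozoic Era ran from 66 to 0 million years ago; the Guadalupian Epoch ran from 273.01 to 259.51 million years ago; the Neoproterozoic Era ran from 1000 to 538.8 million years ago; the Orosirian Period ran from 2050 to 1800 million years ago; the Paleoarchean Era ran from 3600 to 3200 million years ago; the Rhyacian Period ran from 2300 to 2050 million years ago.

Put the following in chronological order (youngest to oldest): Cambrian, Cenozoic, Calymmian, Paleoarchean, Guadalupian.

Sorting by start age (ascending Ma, since larger Ma = older): Cenozoic began 66, Guadalupian began 273.01, Cambrian began 538.8, Calymmian began 1600, Paleoarchean began 3600.

Cenozoic, Guadalupian, Cambrian, Calymmian, Paleoarchean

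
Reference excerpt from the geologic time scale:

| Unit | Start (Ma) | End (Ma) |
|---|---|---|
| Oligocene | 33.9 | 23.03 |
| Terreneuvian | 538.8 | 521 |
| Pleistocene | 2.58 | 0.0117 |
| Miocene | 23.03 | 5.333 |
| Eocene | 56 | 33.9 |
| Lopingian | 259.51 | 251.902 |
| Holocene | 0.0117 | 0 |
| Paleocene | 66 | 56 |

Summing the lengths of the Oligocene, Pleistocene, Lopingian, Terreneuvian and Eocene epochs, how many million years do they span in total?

Each duration: Oligocene = 10.87; Pleistocene = 2.5683; Lopingian = 7.608; Terreneuvian = 17.8; Eocene = 22.1.
Sum: 10.87 + 2.5683 + 7.608 + 17.8 + 22.1 = 60.9463 Myr.

60.9463 million years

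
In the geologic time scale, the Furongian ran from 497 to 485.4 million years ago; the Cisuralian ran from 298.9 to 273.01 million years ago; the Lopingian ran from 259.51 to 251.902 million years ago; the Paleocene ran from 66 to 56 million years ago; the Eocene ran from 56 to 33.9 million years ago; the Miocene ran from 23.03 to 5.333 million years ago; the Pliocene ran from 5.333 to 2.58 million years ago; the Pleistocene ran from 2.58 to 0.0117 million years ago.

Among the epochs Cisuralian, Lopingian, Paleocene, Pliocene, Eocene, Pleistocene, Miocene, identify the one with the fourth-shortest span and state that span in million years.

Start − end for each: Cisuralian 298.9 − 273.01 = 25.89; Lopingian 259.51 − 251.902 = 7.608; Paleocene 66 − 56 = 10; Pliocene 5.333 − 2.58 = 2.753; Eocene 56 − 33.9 = 22.1; Pleistocene 2.58 − 0.0117 = 2.5683; Miocene 23.03 − 5.333 = 17.697.
Ranking these from shortest: Pleistocene < Pliocene < Lopingian < Paleocene < Miocene < Eocene < Cisuralian.
Position 4 in that ranking is Paleocene, which lasted 10 Myr.

Paleocene, 10 million years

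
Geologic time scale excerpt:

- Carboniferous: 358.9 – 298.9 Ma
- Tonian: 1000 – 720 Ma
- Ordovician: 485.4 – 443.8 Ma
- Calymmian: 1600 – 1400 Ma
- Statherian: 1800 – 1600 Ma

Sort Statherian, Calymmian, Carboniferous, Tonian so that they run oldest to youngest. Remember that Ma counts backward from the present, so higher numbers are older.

The oldest of these is Statherian (starts 1800 Ma) and the youngest is Carboniferous (ends 298.9 Ma).
In between, by decreasing start age: Calymmian (1600), Tonian (1000).

Statherian, Calymmian, Tonian, Carboniferous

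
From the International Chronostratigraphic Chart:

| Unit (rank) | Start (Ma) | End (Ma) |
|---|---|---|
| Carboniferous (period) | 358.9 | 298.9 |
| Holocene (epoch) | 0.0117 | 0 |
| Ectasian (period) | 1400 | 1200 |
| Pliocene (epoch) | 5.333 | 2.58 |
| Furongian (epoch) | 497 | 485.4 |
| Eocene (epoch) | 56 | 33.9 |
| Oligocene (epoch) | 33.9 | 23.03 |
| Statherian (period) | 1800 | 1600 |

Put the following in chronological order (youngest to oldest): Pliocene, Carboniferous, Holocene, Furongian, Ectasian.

Sorting by start age (ascending Ma, since larger Ma = older): Holocene start 0.0117, Pliocene start 5.333, Carboniferous start 358.9, Furongian start 497, Ectasian start 1400.

Holocene → Pliocene → Carboniferous → Furongian → Ectasian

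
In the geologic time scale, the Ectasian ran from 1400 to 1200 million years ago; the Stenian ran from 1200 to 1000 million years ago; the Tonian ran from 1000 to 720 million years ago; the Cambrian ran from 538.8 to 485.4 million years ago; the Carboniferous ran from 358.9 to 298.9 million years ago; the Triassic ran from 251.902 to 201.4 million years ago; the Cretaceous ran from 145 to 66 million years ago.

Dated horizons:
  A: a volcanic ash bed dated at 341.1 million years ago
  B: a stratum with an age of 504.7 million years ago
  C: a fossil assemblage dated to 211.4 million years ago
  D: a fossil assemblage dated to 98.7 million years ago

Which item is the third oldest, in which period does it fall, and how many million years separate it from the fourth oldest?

C, in the Triassic; 112.7 million years to D

Larger Ma means older, so oldest first: B 504.7 > A 341.1 > C 211.4 > D 98.7.
Counting 3 along gives C (211.4 Ma); the excerpt puts that inside the Triassic, 251.902–201.4 Ma.
Next in line is D (98.7 Ma), and 211.4 − 98.7 = 112.7 Myr.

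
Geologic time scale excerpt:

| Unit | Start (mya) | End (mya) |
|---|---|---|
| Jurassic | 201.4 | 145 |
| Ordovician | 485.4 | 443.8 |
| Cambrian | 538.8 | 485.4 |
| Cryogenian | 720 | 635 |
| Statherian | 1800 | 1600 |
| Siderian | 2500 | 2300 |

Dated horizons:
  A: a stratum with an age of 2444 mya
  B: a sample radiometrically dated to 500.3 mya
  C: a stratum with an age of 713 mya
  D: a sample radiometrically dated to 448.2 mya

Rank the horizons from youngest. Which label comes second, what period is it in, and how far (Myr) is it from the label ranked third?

Sorted youngest-first by Ma: D (448.2), B (500.3), C (713), A (2444).
The second youngest is B at 500.3 Ma, which lies in 538.8–485.4 Ma: the Cambrian.
The third youngest is C at 713 Ma; separation = |500.3 − 713| = 212.7 Myr.

B, in the Cambrian; 212.7 million years to C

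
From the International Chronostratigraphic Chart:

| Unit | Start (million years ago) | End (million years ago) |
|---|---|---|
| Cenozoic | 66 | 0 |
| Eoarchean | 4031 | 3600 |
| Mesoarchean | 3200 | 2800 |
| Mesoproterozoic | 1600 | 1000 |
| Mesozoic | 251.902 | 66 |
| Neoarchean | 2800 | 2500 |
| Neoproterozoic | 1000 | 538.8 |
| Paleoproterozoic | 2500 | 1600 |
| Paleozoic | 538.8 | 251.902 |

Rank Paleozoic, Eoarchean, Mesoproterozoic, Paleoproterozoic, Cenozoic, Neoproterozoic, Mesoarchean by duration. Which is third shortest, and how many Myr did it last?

Mesoarchean, 400 million years

Durations: Paleozoic 286.898; Eoarchean 431; Mesoproterozoic 600; Paleoproterozoic 900; Cenozoic 66; Neoproterozoic 461.2; Mesoarchean 400 Myr.
Sorted shortest-first: Cenozoic (66), Paleozoic (286.898), Mesoarchean (400), Eoarchean (431), Neoproterozoic (461.2), Mesoproterozoic (600), Paleoproterozoic (900).
The third shortest is Mesoarchean at 400 Myr.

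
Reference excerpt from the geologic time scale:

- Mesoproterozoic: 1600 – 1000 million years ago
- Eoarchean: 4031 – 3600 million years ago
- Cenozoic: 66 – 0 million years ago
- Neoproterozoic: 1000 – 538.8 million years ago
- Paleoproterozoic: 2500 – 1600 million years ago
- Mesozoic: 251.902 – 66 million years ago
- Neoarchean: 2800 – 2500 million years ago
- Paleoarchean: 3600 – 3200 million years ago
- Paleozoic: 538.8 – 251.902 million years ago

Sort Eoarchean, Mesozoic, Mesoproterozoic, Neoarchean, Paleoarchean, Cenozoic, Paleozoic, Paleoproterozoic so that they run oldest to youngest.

Eoarchean, Paleoarchean, Neoarchean, Paleoproterozoic, Mesoproterozoic, Paleozoic, Mesozoic, Cenozoic

The oldest of these is Eoarchean (starts 4031 Ma) and the youngest is Cenozoic (ends 0 Ma).
In between, by decreasing start age: Paleoarchean (3600), Neoarchean (2800), Paleoproterozoic (2500), Mesoproterozoic (1600), Paleozoic (538.8), Mesozoic (251.902).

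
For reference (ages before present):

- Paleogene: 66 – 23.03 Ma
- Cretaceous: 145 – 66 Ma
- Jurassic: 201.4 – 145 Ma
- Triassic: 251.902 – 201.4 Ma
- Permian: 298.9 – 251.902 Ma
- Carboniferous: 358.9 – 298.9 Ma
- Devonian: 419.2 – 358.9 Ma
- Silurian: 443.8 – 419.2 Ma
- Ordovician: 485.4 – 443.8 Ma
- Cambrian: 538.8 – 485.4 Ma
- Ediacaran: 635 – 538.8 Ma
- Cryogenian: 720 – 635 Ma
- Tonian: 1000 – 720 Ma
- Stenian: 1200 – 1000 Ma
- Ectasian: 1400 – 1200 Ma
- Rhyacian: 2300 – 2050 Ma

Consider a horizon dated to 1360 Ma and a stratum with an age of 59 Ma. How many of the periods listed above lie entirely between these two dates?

1360 Ma sits inside the Ectasian (1400–1200) and 59 Ma inside the Paleogene (66–23.03); neither of those is wholly between the two dates.
The listed periods lying completely between them are Stenian, Tonian, Cryogenian, Ediacaran, Cambrian, Ordovician, Silurian, Devonian, Carboniferous, Permian, Triassic, Jurassic, Cretaceous — 13 in all.

13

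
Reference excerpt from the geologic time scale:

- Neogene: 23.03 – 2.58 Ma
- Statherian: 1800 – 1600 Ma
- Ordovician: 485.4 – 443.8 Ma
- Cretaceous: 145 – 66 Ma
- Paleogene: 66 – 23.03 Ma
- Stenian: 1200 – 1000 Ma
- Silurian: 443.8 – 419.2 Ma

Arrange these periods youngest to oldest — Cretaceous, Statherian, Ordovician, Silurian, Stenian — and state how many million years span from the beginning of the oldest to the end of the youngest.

Start ages (Ma): Statherian 1800, Stenian 1200, Ordovician 485.4, Silurian 443.8, Cretaceous 145.
Ordered youngest to oldest: Cretaceous, Silurian, Ordovician, Stenian, Statherian.
Span = 1800 − 66 = 1734 Myr.

Cretaceous, Silurian, Ordovician, Stenian, Statherian; total span 1734 Myr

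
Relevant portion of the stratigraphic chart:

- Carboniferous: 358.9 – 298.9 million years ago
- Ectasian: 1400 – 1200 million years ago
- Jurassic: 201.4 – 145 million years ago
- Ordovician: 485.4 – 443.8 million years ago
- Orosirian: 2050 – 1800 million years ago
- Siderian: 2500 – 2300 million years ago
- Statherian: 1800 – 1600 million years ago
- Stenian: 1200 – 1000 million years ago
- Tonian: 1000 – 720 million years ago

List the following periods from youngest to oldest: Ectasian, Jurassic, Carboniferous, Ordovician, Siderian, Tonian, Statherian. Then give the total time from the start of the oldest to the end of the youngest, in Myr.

Jurassic → Carboniferous → Ordovician → Tonian → Ectasian → Statherian → Siderian; total span 2355 Myr

From the excerpt: Ectasian 1400–1200; Jurassic 201.4–145; Carboniferous 358.9–298.9; Ordovician 485.4–443.8; Siderian 2500–2300; Tonian 1000–720; Statherian 1800–1600 (Ma).
Larger Ma is earlier, so the oldest is Siderian and the youngest is Jurassic; youngest to oldest: Jurassic, Carboniferous, Ordovician, Tonian, Ectasian, Statherian, Siderian.
Oldest start 2500 minus youngest end 145 gives 2355 Myr overall.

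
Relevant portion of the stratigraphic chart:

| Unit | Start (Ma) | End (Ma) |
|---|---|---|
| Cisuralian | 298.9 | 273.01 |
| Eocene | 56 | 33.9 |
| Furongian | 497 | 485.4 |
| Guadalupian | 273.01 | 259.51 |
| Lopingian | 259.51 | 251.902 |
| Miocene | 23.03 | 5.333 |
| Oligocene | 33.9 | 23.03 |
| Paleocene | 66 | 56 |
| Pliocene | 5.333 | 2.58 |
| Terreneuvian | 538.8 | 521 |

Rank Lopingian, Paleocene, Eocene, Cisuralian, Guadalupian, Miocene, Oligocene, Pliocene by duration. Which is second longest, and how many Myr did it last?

Durations: Lopingian 7.608; Paleocene 10; Eocene 22.1; Cisuralian 25.89; Guadalupian 13.5; Miocene 17.697; Oligocene 10.87; Pliocene 2.753 Myr.
Sorted longest-first: Cisuralian (25.89), Eocene (22.1), Miocene (17.697), Guadalupian (13.5), Oligocene (10.87), Paleocene (10), Lopingian (7.608), Pliocene (2.753).
The second longest is Eocene at 22.1 Myr.

Eocene, 22.1 million years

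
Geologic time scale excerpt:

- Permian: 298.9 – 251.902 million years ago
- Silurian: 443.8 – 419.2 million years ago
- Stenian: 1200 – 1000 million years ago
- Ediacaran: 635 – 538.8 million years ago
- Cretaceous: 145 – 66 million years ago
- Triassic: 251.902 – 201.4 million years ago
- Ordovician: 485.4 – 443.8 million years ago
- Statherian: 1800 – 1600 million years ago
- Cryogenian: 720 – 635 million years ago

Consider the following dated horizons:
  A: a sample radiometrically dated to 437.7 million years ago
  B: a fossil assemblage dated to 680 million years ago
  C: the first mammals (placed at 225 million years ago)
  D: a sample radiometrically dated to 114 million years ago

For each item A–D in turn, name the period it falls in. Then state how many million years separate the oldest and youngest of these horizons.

Match each age against the start–end ranges in the excerpt: A = 437.7 Ma → Silurian (443.8–419.2); B = 680 Ma → Cryogenian (720–635); C = 225 Ma → Triassic (251.902–201.4); D = 114 Ma → Cretaceous (145–66).
The largest age is 680 Ma and the smallest is 114 Ma; their difference is 566 Myr.

A — Silurian; B — Cryogenian; C — Triassic; D — Cretaceous; span 566 million years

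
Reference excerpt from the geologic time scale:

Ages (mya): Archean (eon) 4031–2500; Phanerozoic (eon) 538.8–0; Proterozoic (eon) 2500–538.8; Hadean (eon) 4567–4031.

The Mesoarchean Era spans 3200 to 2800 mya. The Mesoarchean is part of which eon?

The Mesoarchean (3200–2800 Ma) lies entirely within 4031–2500 Ma, the Archean Eon.

Archean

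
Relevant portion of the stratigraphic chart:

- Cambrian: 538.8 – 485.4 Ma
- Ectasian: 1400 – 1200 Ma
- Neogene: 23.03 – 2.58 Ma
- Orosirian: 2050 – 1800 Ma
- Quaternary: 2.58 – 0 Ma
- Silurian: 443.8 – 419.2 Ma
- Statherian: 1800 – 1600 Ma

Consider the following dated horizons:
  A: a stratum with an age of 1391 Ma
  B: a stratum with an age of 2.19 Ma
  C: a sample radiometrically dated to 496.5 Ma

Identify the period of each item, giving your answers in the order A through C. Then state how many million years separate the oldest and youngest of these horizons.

A — Ectasian; B — Quaternary; C — Cambrian; span 1388.81 million years

Match each age against the start–end ranges in the excerpt: A = 1391 Ma → Ectasian (1400–1200); B = 2.19 Ma → Quaternary (2.58–0); C = 496.5 Ma → Cambrian (538.8–485.4).
The largest age is 1391 Ma and the smallest is 2.19 Ma; their difference is 1388.81 Myr.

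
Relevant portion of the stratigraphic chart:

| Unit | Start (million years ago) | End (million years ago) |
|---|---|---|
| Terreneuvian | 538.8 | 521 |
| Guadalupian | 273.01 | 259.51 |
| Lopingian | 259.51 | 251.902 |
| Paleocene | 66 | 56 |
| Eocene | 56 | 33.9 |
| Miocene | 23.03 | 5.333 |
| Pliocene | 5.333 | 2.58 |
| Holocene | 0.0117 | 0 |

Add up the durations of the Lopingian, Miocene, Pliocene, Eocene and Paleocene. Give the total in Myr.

Each duration: Lopingian = 7.608; Miocene = 17.697; Pliocene = 2.753; Eocene = 22.1; Paleocene = 10.
Sum: 7.608 + 17.697 + 2.753 + 22.1 + 10 = 60.158 Myr.

60.158 million years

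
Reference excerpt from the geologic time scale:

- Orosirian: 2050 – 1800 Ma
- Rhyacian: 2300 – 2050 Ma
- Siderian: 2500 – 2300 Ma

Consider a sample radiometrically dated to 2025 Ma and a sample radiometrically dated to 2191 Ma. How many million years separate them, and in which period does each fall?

Elapsed time: 2191 − 2025 = 166 Myr.
2025 Ma lies within 2050–1800 Ma: Orosirian.
2191 Ma lies within 2300–2050 Ma: Rhyacian.

166 million years apart; the first in the Orosirian, the second in the Rhyacian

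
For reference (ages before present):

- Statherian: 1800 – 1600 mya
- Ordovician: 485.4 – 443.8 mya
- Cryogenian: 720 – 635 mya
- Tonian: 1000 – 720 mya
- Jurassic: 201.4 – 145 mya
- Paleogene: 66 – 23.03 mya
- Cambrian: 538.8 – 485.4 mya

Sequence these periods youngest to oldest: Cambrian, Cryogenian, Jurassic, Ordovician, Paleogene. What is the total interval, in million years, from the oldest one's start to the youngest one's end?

From the excerpt: Cambrian 538.8–485.4; Cryogenian 720–635; Jurassic 201.4–145; Ordovician 485.4–443.8; Paleogene 66–23.03 (Ma).
Larger Ma is earlier, so the oldest is Cryogenian and the youngest is Paleogene; youngest to oldest: Paleogene, Jurassic, Ordovician, Cambrian, Cryogenian.
Oldest start 720 minus youngest end 23.03 gives 696.97 Myr overall.

Paleogene, Jurassic, Ordovician, Cambrian, Cryogenian; total span 696.97 Myr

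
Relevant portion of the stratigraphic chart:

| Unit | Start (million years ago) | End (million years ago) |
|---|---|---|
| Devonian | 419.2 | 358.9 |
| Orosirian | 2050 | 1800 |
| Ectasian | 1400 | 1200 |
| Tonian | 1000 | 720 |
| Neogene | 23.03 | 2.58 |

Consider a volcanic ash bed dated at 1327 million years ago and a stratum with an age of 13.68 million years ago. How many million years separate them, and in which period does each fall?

1313.32 million years apart; the first in the Ectasian, the second in the Neogene

Elapsed time: 1327 − 13.68 = 1313.32 Myr.
1327 Ma lies within 1400–1200 Ma: Ectasian.
13.68 Ma lies within 23.03–2.58 Ma: Neogene.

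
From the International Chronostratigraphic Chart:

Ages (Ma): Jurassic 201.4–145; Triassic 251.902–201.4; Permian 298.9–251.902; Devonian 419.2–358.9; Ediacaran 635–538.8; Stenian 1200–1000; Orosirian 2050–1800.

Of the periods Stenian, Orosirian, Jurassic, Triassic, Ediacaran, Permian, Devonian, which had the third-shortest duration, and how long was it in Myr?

Start − end for each: Stenian 1200 − 1000 = 200; Orosirian 2050 − 1800 = 250; Jurassic 201.4 − 145 = 56.4; Triassic 251.902 − 201.4 = 50.502; Ediacaran 635 − 538.8 = 96.2; Permian 298.9 − 251.902 = 46.998; Devonian 419.2 − 358.9 = 60.3.
Ranking these from shortest: Permian < Triassic < Jurassic < Devonian < Ediacaran < Stenian < Orosirian.
Position 3 in that ranking is Jurassic, which lasted 56.4 Myr.

Jurassic, 56.4 million years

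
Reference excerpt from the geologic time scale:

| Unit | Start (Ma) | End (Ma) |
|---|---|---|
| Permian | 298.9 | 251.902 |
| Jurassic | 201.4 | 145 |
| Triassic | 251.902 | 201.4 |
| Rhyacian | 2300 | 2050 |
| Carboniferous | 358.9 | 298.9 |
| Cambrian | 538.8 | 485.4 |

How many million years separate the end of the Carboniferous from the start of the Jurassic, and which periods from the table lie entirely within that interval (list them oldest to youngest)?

End of Carboniferous = 298.9 Ma; start of Jurassic = 201.4 Ma.
Gap = 298.9 − 201.4 = 97.5 Myr.
Periods wholly inside 298.9–201.4 Ma: Permian (298.9–251.902), Triassic (251.902–201.4).

97.5 million years; Permian, Triassic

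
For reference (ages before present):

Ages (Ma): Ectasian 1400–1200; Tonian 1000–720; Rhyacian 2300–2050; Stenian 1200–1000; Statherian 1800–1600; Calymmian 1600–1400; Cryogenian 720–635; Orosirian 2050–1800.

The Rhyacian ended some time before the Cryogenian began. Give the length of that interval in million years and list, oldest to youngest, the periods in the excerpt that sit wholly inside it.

The Rhyacian closes at 2050 Ma and the Cryogenian opens at 720 Ma, so the interval is 2050 − 720 = 1330 Myr.
A period fits inside if it starts at or after 2050 Ma and ends at or before 720 Ma; oldest first that gives Orosirian, Statherian, Calymmian, Ectasian, Stenian, Tonian.

1330 million years; Orosirian, Statherian, Calymmian, Ectasian, Stenian, Tonian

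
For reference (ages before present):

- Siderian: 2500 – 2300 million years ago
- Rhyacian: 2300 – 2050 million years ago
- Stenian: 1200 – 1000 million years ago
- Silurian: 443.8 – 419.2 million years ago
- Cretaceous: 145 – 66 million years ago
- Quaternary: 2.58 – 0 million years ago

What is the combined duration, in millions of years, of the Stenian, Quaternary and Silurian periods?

Duration is start − end for each: (1200 − 1000) + (2.58 − 0) + (443.8 − 419.2).
That is 200 + 2.58 + 24.6, which totals 227.18 million years.

227.18 million years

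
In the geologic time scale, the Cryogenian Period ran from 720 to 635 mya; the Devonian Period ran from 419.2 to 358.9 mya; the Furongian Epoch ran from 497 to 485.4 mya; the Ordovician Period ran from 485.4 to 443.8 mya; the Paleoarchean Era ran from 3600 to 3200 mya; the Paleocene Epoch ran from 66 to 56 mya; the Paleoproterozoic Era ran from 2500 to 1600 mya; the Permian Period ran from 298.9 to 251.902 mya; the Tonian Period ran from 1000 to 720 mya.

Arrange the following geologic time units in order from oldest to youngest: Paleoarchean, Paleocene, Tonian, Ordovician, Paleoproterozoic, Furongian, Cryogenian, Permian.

Paleoarchean, Paleoproterozoic, Tonian, Cryogenian, Furongian, Ordovician, Permian, Paleocene

The oldest of these is Paleoarchean (starts 3600 Ma) and the youngest is Paleocene (ends 56 Ma).
In between, by decreasing start age: Paleoproterozoic (2500), Tonian (1000), Cryogenian (720), Furongian (497), Ordovician (485.4), Permian (298.9).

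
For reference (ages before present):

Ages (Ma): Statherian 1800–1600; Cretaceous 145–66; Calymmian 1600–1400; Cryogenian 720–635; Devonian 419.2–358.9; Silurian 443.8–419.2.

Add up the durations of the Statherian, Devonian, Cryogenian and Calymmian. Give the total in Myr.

545.3 million years

Each duration: Statherian = 200; Devonian = 60.3; Cryogenian = 85; Calymmian = 200.
Sum: 200 + 60.3 + 85 + 200 = 545.3 Myr.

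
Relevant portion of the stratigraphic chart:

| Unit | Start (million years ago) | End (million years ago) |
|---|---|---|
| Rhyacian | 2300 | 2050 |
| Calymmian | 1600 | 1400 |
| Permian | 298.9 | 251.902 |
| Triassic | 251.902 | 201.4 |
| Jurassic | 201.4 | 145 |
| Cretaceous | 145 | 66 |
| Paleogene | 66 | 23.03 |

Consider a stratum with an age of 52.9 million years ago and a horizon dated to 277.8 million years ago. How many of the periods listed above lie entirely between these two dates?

3

277.8 Ma sits inside the Permian (298.9–251.902) and 52.9 Ma inside the Paleogene (66–23.03); neither of those is wholly between the two dates.
The listed periods lying completely between them are Triassic, Jurassic, Cretaceous — 3 in all.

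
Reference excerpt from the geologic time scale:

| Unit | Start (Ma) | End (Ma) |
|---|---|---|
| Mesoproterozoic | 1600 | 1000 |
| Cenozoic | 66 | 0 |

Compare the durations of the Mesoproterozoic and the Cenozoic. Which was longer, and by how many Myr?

Mesoproterozoic: 1600 − 1000 = 600 Myr.
Cenozoic: 66 − 0 = 66 Myr.
Difference: 600 − 66 = 534 Myr, so the Mesoproterozoic was longer.

Mesoproterozoic, by 534 million years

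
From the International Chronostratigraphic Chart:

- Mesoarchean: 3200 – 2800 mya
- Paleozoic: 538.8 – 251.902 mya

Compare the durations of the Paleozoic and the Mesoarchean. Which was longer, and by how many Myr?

Mesoarchean, by 113.102 million years

Paleozoic: 538.8 − 251.902 = 286.898 Myr.
Mesoarchean: 3200 − 2800 = 400 Myr.
Difference: 400 − 286.898 = 113.102 Myr, so the Mesoarchean was longer.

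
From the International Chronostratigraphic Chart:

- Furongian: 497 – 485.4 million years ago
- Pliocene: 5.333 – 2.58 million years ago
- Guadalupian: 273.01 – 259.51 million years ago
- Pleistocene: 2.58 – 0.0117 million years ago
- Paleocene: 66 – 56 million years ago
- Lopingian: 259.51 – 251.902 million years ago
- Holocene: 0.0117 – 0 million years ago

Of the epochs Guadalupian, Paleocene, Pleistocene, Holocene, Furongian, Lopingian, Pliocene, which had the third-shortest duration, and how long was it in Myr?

Durations: Guadalupian 13.5; Paleocene 10; Pleistocene 2.5683; Holocene 0.0117; Furongian 11.6; Lopingian 7.608; Pliocene 2.753 Myr.
Sorted shortest-first: Holocene (0.0117), Pleistocene (2.5683), Pliocene (2.753), Lopingian (7.608), Paleocene (10), Furongian (11.6), Guadalupian (13.5).
The third shortest is Pliocene at 2.753 Myr.

Pliocene, 2.753 million years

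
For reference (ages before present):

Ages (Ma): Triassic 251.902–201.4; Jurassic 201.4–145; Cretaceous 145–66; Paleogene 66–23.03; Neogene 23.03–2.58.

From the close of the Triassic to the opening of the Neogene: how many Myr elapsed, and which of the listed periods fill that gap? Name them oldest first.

178.37 million years; Jurassic, Cretaceous, Paleogene

The Triassic closes at 201.4 Ma and the Neogene opens at 23.03 Ma, so the interval is 201.4 − 23.03 = 178.37 Myr.
A period fits inside if it starts at or after 201.4 Ma and ends at or before 23.03 Ma; oldest first that gives Jurassic, Cretaceous, Paleogene.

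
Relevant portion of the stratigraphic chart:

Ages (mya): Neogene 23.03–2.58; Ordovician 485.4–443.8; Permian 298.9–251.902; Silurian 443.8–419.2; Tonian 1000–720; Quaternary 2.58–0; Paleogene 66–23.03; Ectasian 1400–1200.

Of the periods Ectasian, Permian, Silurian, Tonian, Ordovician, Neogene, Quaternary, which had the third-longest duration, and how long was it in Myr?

Permian, 46.998 million years

Durations: Ectasian 200; Permian 46.998; Silurian 24.6; Tonian 280; Ordovician 41.6; Neogene 20.45; Quaternary 2.58 Myr.
Sorted longest-first: Tonian (280), Ectasian (200), Permian (46.998), Ordovician (41.6), Silurian (24.6), Neogene (20.45), Quaternary (2.58).
The third longest is Permian at 46.998 Myr.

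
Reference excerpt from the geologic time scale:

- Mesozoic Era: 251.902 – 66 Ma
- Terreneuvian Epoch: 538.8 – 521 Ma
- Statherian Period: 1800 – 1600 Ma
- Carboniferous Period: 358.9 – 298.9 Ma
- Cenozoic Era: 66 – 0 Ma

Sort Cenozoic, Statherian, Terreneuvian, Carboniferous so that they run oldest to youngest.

Statherian, then Terreneuvian, then Carboniferous, then Cenozoic

The oldest of these is Statherian (starts 1800 Ma) and the youngest is Cenozoic (ends 0 Ma).
In between, by decreasing start age: Terreneuvian (538.8), Carboniferous (358.9).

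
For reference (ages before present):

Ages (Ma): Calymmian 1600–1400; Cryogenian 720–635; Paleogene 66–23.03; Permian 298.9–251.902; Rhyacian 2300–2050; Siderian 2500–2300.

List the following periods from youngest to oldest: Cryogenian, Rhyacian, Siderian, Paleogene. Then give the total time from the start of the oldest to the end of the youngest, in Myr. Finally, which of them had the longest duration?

Paleogene, Cryogenian, Rhyacian, Siderian; total span 2476.97 Myr; longest is Rhyacian

Start ages (Ma): Siderian 2500, Rhyacian 2300, Cryogenian 720, Paleogene 66.
Ordered youngest to oldest: Paleogene, Cryogenian, Rhyacian, Siderian.
Span = 2500 − 23.03 = 2476.97 Myr.
Durations: Paleogene 42.97, Cryogenian 85, Rhyacian 250, Siderian 200 → longest is Rhyacian (250 Myr).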